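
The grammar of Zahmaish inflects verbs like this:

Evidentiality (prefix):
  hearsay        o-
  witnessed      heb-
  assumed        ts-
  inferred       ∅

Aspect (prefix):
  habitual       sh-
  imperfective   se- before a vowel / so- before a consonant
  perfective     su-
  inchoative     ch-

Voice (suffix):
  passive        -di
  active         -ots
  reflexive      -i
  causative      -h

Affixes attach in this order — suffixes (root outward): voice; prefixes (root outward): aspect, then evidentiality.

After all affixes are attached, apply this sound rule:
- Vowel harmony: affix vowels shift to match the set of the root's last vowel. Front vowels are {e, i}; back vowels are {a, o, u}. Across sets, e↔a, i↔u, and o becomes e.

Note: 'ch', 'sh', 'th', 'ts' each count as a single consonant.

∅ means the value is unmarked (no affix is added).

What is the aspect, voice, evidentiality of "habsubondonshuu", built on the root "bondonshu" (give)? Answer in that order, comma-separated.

perfective, reflexive, witnessed

Segment: heb-su-bondonshu-i.
aspect: su- → perfective.
voice: -i → reflexive.
evidentiality: heb- → witnessed.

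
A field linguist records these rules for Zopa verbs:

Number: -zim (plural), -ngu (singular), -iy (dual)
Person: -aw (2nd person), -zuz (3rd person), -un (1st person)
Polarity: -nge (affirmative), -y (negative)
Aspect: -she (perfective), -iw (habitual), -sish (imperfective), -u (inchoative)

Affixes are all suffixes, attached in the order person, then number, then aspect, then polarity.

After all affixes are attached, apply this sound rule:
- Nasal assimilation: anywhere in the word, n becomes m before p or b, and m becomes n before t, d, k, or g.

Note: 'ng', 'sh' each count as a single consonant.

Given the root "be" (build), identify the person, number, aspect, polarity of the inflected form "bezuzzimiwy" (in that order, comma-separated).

3rd person, plural, habitual, negative

Segment: be-zuz-zim-iw-y.
person: -zuz → 3rd person.
number: -zim → plural.
aspect: -iw → habitual.
polarity: -y → negative.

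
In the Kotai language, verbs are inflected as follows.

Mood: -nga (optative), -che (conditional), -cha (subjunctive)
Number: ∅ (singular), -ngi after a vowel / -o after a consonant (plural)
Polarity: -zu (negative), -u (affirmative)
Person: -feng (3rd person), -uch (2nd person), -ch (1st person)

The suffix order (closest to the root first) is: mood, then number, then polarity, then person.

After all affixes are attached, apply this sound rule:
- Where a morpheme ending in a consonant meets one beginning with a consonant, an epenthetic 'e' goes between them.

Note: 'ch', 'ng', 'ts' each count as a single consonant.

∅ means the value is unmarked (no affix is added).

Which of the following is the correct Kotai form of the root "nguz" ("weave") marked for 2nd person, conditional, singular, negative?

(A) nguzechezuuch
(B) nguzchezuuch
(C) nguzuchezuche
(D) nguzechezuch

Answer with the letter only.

Attach mood conditional -che → nguzche.
number = singular: zero marking, form stays nguzche.
Attach polarity negative -zu → nguzchezu.
Attach person 2nd person -uch → nguzchezuuch.
Apply epenthesis: nguzchezuuch → nguzechezuuch.
So the correct form is nguzechezuuch, option (A).
(B) nguzchezuuch is wrong: it fails to apply the sound rule(s).
(D) nguzechezuch is wrong: it uses 1st person instead of 2nd person for person.
(C) nguzuchezuche is wrong: it has the affixes in the wrong order.

A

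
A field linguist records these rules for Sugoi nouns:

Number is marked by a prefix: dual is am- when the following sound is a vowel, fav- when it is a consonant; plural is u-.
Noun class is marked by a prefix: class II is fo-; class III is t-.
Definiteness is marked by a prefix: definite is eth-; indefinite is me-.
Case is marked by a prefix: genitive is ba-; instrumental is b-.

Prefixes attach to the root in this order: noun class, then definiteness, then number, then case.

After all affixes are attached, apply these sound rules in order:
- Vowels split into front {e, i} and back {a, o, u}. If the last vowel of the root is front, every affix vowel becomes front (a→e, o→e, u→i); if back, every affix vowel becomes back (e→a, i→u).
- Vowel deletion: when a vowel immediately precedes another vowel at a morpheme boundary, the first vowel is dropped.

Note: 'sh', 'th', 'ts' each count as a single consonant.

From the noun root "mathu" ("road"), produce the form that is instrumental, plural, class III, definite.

Attach noun class class III t- → tmathu.
Attach definiteness definite eth- → ethtmathu.
Attach number plural u- → uethtmathu.
Attach case instrumental b- → buethtmathu.
Apply vowel harmony: buethtmathu → buathtmathu.
Apply vowel deletion: buathtmathu → bathtmathu.

bathtmathu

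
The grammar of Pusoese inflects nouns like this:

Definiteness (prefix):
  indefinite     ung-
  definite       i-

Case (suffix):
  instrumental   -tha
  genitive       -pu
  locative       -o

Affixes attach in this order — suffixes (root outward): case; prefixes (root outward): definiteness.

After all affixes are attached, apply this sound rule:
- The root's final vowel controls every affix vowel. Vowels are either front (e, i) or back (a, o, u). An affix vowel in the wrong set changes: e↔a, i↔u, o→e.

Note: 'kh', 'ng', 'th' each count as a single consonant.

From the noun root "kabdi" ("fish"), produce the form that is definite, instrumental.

Attach case instrumental -tha → kabditha.
Attach definiteness definite i- → ikabditha.
Apply vowel harmony: ikabditha → ikabdithe.

ikabdithe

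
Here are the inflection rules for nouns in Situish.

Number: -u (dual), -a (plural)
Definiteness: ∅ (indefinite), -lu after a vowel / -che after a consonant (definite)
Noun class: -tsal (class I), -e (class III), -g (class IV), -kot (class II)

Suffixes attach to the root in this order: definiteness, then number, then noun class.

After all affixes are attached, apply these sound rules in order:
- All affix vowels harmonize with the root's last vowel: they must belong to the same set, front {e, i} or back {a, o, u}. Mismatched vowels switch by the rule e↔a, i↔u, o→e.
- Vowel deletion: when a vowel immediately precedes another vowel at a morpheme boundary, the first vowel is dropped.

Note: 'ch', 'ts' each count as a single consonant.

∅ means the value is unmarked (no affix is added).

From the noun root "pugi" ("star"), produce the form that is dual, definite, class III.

Attach definiteness definite -lu (after vowel 'i') → pugilu.
Attach number dual -u → pugiluu.
Attach noun class class III -e → pugiluue.
Apply vowel harmony: pugiluue → pugiliie.
Apply vowel deletion: pugiliie → pugile.

pugile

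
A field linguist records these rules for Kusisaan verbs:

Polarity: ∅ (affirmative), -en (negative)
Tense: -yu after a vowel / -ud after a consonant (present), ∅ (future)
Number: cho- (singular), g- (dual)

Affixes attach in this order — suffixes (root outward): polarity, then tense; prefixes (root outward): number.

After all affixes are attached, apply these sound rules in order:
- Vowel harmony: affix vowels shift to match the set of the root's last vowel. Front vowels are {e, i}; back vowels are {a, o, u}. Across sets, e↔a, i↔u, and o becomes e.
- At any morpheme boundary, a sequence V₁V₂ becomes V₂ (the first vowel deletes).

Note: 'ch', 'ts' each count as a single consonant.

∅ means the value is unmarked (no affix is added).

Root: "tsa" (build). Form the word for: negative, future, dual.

Attach number dual g- → gtsa.
Attach polarity negative -en → gtsaen.
tense = future: zero marking, form stays gtsaen.
Apply vowel harmony: gtsaen → gtsaan.
Apply vowel deletion: gtsaan → gtsan.

gtsan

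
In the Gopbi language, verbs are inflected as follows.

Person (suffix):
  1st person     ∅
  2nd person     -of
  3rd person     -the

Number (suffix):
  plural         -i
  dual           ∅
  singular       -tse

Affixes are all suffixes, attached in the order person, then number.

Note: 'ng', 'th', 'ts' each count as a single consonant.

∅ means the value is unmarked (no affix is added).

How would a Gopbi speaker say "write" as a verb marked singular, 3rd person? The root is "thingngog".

thingngogthetse

Attach person 3rd person -the → thingngogthe.
Attach number singular -tse → thingngogthetse.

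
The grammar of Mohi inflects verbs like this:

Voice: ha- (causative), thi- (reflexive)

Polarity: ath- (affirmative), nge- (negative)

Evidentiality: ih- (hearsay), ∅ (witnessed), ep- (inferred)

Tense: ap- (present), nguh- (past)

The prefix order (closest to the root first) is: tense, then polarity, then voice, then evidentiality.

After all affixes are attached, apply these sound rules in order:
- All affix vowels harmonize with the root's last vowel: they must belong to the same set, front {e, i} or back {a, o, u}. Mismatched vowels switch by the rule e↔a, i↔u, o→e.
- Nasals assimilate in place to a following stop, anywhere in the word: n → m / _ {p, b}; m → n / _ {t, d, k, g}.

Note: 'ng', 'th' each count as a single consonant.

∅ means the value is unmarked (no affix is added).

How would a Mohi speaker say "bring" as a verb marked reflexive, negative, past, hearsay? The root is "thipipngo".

uhthunganguhthipipngo

Attach tense past nguh- → nguhthipipngo.
Attach polarity negative nge- → ngenguhthipipngo.
Attach voice reflexive thi- → thingenguhthipipngo.
Attach evidentiality hearsay ih- → ihthingenguhthipipngo.
Apply vowel harmony: ihthingenguhthipipngo → uhthunganguhthipipngo.
Nasal assimilation: no change.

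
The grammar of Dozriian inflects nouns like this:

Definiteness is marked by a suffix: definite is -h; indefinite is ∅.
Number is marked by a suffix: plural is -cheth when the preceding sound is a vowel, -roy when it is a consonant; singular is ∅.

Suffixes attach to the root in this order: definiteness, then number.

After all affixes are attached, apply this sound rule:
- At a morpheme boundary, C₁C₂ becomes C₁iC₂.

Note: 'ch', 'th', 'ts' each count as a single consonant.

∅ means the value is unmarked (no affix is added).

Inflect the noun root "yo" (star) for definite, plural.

yohiroy

Attach definiteness definite -h → yoh.
Attach number plural -roy (after consonant 'h') → yohroy.
Apply epenthesis: yohroy → yohiroy.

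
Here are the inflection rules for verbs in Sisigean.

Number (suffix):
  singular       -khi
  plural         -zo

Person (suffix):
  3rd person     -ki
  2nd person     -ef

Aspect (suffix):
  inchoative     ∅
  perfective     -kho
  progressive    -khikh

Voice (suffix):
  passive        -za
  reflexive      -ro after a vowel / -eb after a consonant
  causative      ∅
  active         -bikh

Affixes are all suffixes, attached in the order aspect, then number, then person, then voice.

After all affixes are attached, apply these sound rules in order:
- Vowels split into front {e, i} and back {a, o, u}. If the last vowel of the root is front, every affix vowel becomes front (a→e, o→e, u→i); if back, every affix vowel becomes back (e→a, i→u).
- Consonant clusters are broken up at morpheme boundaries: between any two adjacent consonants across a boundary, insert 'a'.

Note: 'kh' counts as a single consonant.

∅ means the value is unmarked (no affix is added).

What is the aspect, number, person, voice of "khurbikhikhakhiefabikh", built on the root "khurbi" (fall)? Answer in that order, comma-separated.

progressive, singular, 2nd person, active

Segment: khurbi-khikh-khi-ef-bikh.
aspect: -khikh → progressive.
number: -khi → singular.
person: -ef → 2nd person.
voice: -bikh → active.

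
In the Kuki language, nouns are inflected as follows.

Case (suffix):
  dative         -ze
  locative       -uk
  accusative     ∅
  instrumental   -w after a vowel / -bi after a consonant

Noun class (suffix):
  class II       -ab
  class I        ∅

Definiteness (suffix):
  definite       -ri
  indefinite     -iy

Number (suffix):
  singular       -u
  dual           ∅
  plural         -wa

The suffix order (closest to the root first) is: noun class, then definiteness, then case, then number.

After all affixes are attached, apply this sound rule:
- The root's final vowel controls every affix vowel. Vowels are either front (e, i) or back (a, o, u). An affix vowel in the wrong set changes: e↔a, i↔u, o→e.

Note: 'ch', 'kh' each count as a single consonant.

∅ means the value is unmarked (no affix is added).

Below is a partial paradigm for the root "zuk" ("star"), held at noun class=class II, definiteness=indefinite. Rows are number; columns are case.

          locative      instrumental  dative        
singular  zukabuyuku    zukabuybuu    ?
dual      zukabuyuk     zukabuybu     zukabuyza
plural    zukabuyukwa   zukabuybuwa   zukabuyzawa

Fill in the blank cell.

Attach noun class class II -ab → zukab.
Attach definiteness indefinite -iy → zukabiy.
Attach case dative -ze → zukabiyze.
Attach number singular -u → zukabiyzeu.
Apply vowel harmony: zukabiyzeu → zukabuyzau.

zukabuyzau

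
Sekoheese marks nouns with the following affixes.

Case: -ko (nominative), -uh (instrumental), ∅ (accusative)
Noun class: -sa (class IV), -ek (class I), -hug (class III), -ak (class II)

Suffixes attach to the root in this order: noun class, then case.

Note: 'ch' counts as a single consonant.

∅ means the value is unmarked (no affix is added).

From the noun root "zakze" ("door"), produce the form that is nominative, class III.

zakzehugko

Attach noun class class III -hug → zakzehug.
Attach case nominative -ko → zakzehugko.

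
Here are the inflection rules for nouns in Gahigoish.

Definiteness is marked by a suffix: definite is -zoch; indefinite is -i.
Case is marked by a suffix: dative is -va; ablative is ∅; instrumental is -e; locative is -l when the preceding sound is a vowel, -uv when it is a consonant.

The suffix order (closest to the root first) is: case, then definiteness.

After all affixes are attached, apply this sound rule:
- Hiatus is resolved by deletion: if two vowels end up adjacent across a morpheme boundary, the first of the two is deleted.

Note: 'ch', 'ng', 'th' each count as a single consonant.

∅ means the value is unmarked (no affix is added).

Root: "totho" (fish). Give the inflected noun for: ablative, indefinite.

tothi

case = ablative: zero marking, form stays totho.
Attach definiteness indefinite -i → tothoi.
Apply vowel deletion: tothoi → tothi.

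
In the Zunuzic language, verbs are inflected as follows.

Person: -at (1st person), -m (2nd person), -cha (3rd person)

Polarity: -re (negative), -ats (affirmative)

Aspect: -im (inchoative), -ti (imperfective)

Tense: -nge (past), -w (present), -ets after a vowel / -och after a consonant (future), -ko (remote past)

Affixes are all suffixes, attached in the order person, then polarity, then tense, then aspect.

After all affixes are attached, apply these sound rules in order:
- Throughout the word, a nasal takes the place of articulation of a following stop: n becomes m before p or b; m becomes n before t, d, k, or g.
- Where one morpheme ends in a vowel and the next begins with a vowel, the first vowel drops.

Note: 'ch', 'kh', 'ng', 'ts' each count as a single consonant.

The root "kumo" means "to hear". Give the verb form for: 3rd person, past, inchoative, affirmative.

kumochatsngim

Attach person 3rd person -cha → kumocha.
Attach polarity affirmative -ats → kumochaats.
Attach tense past -nge → kumochaatsnge.
Attach aspect inchoative -im → kumochaatsngeim.
Nasal assimilation: no change.
Apply vowel deletion: kumochaatsngeim → kumochatsngim.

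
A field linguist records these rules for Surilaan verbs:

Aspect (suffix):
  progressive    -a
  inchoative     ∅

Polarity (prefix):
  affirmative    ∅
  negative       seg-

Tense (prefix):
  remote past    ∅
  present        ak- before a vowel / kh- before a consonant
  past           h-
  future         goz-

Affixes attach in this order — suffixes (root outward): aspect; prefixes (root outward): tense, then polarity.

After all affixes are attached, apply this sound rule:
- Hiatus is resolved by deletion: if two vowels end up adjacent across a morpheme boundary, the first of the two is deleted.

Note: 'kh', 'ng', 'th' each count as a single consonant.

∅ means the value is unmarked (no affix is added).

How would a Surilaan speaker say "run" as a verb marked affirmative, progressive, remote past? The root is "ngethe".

tense = remote past: zero marking, form stays ngethe.
polarity = affirmative: zero marking, form stays ngethe.
Attach aspect progressive -a → ngethea.
Apply vowel deletion: ngethea → ngetha.

ngetha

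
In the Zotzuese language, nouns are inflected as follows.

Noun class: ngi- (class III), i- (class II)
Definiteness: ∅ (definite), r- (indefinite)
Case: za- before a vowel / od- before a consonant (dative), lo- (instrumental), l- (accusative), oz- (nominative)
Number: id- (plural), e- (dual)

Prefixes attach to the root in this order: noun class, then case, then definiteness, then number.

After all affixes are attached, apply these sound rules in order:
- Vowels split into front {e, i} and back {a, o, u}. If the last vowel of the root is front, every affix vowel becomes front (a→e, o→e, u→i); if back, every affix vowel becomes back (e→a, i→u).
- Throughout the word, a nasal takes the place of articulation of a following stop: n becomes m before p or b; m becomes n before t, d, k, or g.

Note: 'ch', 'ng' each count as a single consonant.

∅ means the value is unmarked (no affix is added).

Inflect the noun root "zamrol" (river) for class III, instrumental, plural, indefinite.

udrlonguzamrol

Attach noun class class III ngi- → ngizamrol.
Attach case instrumental lo- → longizamrol.
Attach definiteness indefinite r- → rlongizamrol.
Attach number plural id- → idrlongizamrol.
Apply vowel harmony: idrlongizamrol → udrlonguzamrol.
Nasal assimilation: no change.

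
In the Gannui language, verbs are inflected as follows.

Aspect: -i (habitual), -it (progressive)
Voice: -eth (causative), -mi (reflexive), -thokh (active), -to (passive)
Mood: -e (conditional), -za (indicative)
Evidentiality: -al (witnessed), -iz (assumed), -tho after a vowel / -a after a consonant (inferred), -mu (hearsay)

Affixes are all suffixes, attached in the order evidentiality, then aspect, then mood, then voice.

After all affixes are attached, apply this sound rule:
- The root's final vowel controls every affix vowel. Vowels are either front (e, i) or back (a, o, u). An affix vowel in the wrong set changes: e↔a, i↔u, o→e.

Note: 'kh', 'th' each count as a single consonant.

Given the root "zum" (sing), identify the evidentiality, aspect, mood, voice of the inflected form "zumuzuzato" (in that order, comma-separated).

assumed, habitual, indicative, passive

Segment: zum-iz-i-za-to.
evidentiality: -iz → assumed.
aspect: -i → habitual.
mood: -za → indicative.
voice: -to → passive.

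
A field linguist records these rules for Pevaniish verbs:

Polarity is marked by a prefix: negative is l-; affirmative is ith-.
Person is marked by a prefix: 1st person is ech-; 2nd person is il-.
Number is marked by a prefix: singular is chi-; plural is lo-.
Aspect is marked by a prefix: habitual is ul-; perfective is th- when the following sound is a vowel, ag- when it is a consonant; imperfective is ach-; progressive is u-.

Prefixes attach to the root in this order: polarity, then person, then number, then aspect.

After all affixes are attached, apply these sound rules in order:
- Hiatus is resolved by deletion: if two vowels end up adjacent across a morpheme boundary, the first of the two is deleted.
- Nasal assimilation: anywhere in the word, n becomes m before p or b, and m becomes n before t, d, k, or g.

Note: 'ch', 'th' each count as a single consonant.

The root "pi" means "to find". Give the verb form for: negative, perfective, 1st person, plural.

Attach polarity negative l- → lpi.
Attach person 1st person ech- → echlpi.
Attach number plural lo- → loechlpi.
Attach aspect perfective ag- (before consonant 'l') → agloechlpi.
Apply vowel deletion: agloechlpi → aglechlpi.
Nasal assimilation: no change.

aglechlpi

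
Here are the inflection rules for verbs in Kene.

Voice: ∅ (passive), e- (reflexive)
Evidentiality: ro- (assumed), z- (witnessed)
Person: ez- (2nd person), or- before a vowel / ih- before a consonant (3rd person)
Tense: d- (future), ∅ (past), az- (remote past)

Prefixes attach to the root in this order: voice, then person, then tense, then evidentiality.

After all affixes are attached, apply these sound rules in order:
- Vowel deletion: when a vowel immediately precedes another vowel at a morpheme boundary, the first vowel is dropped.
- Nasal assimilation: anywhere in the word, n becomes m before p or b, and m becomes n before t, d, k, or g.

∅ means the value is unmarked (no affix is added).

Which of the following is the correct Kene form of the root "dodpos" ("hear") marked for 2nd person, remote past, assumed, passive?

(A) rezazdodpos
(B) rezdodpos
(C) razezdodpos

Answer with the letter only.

C

voice = passive: zero marking, form stays dodpos.
Attach person 2nd person ez- → ezdodpos.
Attach tense remote past az- → azezdodpos.
Attach evidentiality assumed ro- → roazezdodpos.
Apply vowel deletion: roazezdodpos → razezdodpos.
Nasal assimilation: no change.
So the correct form is razezdodpos, option (C).
(A) rezazdodpos is wrong: it has the affixes in the wrong order.
(B) rezdodpos is wrong: it uses past instead of remote past for tense.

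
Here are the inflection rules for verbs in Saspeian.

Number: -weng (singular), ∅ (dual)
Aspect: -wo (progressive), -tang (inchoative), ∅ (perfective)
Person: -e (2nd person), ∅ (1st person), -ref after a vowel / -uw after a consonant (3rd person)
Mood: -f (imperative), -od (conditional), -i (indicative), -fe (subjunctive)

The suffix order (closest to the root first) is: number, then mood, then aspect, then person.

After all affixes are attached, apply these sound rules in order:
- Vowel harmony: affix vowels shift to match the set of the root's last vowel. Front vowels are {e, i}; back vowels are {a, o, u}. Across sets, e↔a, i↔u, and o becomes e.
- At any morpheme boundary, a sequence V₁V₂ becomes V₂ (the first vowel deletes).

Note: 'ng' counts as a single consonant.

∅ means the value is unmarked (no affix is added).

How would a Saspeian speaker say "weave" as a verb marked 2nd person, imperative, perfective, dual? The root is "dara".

darafa

number = dual: zero marking, form stays dara.
Attach mood imperative -f → daraf.
aspect = perfective: zero marking, form stays daraf.
Attach person 2nd person -e → darafe.
Apply vowel harmony: darafe → darafa.
Vowel deletion: no change.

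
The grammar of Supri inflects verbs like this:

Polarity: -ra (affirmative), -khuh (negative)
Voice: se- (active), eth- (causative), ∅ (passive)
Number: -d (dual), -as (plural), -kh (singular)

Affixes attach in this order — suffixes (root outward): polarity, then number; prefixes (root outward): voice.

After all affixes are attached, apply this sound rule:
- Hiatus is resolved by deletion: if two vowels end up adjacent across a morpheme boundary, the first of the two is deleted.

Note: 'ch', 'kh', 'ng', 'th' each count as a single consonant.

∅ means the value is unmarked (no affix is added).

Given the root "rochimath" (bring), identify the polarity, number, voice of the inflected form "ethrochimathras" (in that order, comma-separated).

Segment: eth-rochimath-ra-as.
polarity: -ra → affirmative.
number: -as → plural.
voice: eth- → causative.

affirmative, plural, causative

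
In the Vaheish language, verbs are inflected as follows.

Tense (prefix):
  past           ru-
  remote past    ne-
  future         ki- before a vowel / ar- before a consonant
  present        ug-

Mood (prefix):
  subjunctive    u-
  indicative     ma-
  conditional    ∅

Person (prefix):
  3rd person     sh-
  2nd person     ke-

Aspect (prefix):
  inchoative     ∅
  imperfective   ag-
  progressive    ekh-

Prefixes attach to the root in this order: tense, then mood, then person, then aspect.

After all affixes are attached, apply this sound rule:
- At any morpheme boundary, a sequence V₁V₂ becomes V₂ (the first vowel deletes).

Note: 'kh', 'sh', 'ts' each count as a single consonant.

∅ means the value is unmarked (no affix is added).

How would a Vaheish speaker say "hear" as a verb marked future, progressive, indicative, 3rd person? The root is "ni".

Attach tense future ar- (before consonant 'n') → arni.
Attach mood indicative ma- → maarni.
Attach person 3rd person sh- → shmaarni.
Attach aspect progressive ekh- → ekhshmaarni.
Apply vowel deletion: ekhshmaarni → ekhshmarni.

ekhshmarni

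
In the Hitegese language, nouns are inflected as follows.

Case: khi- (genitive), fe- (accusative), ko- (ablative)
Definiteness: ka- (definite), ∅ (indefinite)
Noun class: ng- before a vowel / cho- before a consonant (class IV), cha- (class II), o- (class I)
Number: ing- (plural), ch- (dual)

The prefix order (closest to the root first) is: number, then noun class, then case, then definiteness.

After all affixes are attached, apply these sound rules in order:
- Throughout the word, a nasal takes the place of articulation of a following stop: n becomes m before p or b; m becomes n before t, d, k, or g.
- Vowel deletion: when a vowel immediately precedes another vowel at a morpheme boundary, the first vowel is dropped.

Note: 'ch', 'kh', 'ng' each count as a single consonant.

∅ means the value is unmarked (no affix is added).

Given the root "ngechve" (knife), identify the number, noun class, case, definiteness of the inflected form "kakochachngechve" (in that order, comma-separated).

dual, class II, ablative, definite

Segment: ka-ko-cha-ch-ngechve.
number: ch- → dual.
noun class: cha- → class II.
case: ko- → ablative.
definiteness: ka- → definite.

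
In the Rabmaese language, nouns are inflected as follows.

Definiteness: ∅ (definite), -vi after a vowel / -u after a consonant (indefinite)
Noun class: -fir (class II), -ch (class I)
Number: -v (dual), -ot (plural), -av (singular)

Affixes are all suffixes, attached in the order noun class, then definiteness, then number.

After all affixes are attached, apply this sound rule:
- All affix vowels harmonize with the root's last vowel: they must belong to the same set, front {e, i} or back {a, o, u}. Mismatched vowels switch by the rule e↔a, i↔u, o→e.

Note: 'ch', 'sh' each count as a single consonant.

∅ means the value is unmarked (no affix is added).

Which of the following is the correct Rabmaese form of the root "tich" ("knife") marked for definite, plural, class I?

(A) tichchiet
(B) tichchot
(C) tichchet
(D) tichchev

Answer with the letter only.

Attach noun class class I -ch → tichch.
definiteness = definite: zero marking, form stays tichch.
Attach number plural -ot → tichchot.
Apply vowel harmony: tichchot → tichchet.
So the correct form is tichchet, option (C).
(A) tichchiet is wrong: it uses indefinite instead of definite for definiteness.
(D) tichchev is wrong: it uses singular instead of plural for number.
(B) tichchot is wrong: it fails to apply the sound rule(s).

C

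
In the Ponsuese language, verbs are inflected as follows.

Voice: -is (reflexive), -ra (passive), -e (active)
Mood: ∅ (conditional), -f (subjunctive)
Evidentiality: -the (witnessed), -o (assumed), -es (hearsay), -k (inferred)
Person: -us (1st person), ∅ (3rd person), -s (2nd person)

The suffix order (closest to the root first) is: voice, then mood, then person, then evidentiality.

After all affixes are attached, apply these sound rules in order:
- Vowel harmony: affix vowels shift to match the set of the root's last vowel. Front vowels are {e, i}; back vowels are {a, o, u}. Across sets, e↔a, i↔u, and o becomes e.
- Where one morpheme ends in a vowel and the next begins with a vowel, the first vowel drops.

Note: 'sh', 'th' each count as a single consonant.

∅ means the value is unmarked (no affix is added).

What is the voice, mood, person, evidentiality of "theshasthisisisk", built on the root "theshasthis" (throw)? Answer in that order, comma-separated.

Segment: theshasthis-is-us-k.
voice: -is → reflexive.
mood: ∅ → conditional.
person: -us → 1st person.
evidentiality: -k → inferred.

reflexive, conditional, 1st person, inferred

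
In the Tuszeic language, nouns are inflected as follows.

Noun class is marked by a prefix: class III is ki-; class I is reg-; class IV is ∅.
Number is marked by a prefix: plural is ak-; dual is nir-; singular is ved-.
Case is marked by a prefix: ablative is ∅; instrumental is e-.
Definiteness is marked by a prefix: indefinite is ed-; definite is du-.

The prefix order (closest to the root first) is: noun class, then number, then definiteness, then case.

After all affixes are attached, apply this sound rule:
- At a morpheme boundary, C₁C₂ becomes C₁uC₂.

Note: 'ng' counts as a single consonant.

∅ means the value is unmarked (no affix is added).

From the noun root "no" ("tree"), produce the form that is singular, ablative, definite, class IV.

noun class = class IV: zero marking, form stays no.
Attach number singular ved- → vedno.
Attach definiteness definite du- → duvedno.
case = ablative: zero marking, form stays duvedno.
Apply epenthesis: duvedno → duveduno.

duveduno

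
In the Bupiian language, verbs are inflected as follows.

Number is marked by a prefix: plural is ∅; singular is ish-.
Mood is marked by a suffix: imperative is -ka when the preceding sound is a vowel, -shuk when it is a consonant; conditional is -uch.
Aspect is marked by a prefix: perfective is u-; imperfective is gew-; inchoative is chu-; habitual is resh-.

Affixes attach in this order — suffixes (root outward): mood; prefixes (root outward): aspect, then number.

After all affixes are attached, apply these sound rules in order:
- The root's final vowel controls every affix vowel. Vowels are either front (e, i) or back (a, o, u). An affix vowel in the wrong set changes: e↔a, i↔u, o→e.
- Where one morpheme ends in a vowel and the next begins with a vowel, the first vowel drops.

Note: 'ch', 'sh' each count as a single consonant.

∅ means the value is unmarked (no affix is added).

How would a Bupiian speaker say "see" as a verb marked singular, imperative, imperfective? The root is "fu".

ushgawfuka

Attach mood imperative -ka (after vowel 'u') → fuka.
Attach aspect imperfective gew- → gewfuka.
Attach number singular ish- → ishgewfuka.
Apply vowel harmony: ishgewfuka → ushgawfuka.
Vowel deletion: no change.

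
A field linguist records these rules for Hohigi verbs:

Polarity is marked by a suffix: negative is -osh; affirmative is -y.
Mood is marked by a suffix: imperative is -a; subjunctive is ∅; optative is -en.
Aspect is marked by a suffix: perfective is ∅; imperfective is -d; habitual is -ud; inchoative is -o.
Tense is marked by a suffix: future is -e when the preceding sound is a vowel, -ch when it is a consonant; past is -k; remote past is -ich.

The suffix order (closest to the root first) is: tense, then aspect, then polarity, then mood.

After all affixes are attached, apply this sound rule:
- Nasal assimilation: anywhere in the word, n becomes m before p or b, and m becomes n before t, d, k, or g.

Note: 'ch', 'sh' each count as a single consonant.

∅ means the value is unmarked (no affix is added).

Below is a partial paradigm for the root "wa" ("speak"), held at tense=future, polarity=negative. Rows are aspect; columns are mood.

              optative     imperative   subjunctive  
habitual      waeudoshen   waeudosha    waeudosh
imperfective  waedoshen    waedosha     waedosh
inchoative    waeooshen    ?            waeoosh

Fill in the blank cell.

waeoosha

Attach tense future -e (after vowel 'a') → wae.
Attach aspect inchoative -o → waeo.
Attach polarity negative -osh → waeoosh.
Attach mood imperative -a → waeoosha.
Nasal assimilation: no change.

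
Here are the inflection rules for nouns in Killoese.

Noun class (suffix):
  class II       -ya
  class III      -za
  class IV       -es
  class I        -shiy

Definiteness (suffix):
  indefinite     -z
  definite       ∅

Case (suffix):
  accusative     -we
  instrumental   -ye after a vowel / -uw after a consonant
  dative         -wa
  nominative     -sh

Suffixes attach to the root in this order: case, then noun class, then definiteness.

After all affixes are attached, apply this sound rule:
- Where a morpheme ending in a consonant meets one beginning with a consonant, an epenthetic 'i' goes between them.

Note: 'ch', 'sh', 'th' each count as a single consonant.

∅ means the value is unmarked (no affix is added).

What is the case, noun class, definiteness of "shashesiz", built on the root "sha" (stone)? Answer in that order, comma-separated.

nominative, class IV, indefinite

Segment: sha-sh-es-z.
case: -sh → nominative.
noun class: -es → class IV.
definiteness: -z → indefinite.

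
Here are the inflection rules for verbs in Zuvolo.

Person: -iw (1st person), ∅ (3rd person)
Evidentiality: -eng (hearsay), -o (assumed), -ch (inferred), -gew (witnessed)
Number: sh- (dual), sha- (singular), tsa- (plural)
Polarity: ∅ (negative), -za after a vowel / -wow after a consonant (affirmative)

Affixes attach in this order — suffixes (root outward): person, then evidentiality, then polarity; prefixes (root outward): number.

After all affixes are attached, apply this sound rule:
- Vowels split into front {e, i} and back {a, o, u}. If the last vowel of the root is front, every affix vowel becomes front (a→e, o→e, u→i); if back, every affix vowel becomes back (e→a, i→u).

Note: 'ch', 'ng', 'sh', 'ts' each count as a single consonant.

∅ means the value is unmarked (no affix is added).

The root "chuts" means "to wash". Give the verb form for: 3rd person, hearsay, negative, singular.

person = 3rd person: zero marking, form stays chuts.
Attach evidentiality hearsay -eng → chutseng.
polarity = negative: zero marking, form stays chutseng.
Attach number singular sha- → shachutseng.
Apply vowel harmony: shachutseng → shachutsang.

shachutsang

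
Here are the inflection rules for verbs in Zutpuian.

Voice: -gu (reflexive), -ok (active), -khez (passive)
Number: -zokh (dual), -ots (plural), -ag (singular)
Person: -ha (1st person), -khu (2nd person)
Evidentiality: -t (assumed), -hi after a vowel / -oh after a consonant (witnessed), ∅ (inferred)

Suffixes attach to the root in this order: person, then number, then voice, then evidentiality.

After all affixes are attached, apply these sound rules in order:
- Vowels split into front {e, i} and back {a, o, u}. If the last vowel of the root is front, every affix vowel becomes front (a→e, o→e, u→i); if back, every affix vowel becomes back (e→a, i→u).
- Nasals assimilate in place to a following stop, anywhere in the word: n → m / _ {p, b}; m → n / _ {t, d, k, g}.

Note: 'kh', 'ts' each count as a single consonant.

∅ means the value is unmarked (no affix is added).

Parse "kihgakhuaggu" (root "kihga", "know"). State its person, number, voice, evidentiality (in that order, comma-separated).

2nd person, singular, reflexive, inferred

Segment: kihga-khu-ag-gu.
person: -khu → 2nd person.
number: -ag → singular.
voice: -gu → reflexive.
evidentiality: ∅ → inferred.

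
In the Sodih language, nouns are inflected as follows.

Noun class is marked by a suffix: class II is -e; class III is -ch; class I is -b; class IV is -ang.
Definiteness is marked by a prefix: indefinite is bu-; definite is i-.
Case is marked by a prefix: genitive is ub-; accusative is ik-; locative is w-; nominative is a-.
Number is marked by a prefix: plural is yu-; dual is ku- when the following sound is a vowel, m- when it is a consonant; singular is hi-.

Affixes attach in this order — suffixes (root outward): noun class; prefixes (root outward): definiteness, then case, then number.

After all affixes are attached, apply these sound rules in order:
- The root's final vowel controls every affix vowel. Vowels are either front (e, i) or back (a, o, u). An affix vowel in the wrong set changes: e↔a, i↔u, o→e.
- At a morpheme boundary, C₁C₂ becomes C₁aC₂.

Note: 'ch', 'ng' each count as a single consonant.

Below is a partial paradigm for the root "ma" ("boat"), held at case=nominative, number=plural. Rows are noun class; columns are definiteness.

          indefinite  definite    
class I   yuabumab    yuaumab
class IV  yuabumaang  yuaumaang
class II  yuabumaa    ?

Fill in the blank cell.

Attach definiteness definite i- → ima.
Attach noun class class II -e → imae.
Attach case nominative a- → aimae.
Attach number plural yu- → yuaimae.
Apply vowel harmony: yuaimae → yuaumaa.
Epenthesis: no change.

yuaumaa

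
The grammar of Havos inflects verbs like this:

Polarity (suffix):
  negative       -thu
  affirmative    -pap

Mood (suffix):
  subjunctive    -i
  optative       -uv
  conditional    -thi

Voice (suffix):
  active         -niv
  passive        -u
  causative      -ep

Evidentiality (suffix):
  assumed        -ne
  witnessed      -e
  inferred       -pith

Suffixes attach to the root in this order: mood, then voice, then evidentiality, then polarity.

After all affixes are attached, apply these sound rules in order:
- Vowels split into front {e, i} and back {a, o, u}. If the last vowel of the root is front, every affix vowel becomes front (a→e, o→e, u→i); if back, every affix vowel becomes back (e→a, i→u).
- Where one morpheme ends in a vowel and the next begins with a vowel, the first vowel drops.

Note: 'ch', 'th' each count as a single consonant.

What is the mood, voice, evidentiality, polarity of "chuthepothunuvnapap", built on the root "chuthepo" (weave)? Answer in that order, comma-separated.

Segment: chuthepo-thi-niv-ne-pap.
mood: -thi → conditional.
voice: -niv → active.
evidentiality: -ne → assumed.
polarity: -pap → affirmative.

conditional, active, assumed, affirmative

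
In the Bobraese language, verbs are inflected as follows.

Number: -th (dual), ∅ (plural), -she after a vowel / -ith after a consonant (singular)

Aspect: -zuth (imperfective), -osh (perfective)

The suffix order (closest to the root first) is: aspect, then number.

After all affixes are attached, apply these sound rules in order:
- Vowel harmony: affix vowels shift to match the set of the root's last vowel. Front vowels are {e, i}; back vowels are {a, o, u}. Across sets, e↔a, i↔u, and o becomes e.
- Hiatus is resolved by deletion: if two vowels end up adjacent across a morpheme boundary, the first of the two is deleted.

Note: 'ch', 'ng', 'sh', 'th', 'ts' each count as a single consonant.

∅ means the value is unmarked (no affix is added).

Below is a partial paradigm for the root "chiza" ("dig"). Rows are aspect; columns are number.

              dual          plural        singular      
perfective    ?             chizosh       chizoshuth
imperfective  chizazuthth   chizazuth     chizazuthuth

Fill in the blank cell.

chizoshth

Attach aspect perfective -osh → chizaosh.
Attach number dual -th → chizaoshth.
Vowel harmony: no change.
Apply vowel deletion: chizaoshth → chizoshth.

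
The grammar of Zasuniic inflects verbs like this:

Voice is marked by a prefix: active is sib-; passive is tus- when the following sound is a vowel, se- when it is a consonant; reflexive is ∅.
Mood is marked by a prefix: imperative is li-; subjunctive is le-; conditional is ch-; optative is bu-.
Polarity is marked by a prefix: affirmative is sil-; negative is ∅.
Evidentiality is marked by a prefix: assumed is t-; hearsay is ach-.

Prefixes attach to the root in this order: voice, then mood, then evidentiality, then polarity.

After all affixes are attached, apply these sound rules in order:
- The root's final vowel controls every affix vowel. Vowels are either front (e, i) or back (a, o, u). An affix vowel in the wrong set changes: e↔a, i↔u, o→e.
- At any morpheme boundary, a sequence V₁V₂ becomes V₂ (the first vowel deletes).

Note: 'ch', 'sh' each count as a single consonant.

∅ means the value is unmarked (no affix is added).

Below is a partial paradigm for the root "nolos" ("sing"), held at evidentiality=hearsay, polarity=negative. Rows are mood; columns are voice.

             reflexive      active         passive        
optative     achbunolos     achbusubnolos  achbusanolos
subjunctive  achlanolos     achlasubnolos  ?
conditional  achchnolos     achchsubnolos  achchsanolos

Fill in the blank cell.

achlasanolos

Attach voice passive se- (before consonant 'n') → senolos.
Attach mood subjunctive le- → lesenolos.
Attach evidentiality hearsay ach- → achlesenolos.
polarity = negative: zero marking, form stays achlesenolos.
Apply vowel harmony: achlesenolos → achlasanolos.
Vowel deletion: no change.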